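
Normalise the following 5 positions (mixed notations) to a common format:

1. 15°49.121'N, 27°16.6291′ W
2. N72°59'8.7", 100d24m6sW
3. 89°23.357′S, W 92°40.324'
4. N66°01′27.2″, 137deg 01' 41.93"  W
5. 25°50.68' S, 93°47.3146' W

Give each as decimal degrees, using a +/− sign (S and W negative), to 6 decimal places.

1. 15.818683, -27.277152
2. 72.985750, -100.401667
3. -89.389283, -92.672067
4. 66.024222, -137.028314
5. -25.844667, -93.788577

Point 1:
  Latitude: 15 + 49.121/60 = 15.8186833
  N → positive
  Lon: 16.6291′ = 0.277152°; total 27.2771517
  hemisphere W, so the sign is −
Point 2:
  φ: 72 + 59/60 + 8.7/3600 = 72.9857500
  N ⇒ keep positive
  Longitude: 100° + 24/60 + 6/3600 = 100 + 0.400000 + 0.001667 = 100.4016667
  W ⇒ negate
Point 3:
  φ: 23.357′ = 0.389283°; total 89.3892833
  S ⇒ negate
  Lon: 40.324′ = 0.672067°; total 92.6720667
  hemisphere W, so the sign is −
Point 4:
  Lat: 1′ + 27.2″ = 1.45333′; 66 + 1.45333/60 = 66.0242222
  N ⇒ keep positive
  Lon: 137° + 1/60 + 41.93/3600 = 137 + 0.016667 + 0.011647 = 137.0283139
  W → negative
Point 5:
  Lat: 25 + 50.68/60 = 25.8446667
  hemisphere S, so the sign is −
  Lon: 47.3146′ = 0.788577°; total 93.7885767
  W ⇒ negate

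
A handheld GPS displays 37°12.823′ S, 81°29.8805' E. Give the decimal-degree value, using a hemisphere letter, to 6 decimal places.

37.213717° S, 81.498008° E

Latitude: 37 + 12.823/60 = 37.2137167
λ: 29.8805′ = 0.498008°; total 81.4980083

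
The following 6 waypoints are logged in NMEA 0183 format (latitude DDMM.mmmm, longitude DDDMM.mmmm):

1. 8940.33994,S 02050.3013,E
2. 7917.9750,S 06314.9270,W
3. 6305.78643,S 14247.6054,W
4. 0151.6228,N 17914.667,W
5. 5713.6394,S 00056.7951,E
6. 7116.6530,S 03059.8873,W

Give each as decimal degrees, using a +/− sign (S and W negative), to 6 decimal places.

Point 1:
  Latitude: split at 2 digits → 89° and 40.33994′; 89 + 40.33994/60 = 89.6723323
  S ⇒ negate
  λ: degrees = first 3 digits = 20, minutes = 50.3013; 20 + 50.3013/60 = 20.8383550
  E → positive
Point 2:
  Lat: split at 2 digits → 79° and 17.975′; 79 + 17.975/60 = 79.2995833
  hemisphere S, so the sign is −
  Lon: split at 3 digits → 063° and 14.927′; 63 + 14.927/60 = 63.2487833
  hemisphere W, so the sign is −
Point 3:
  φ: split at 2 digits → 63° and 5.78643′; 63 + 5.78643/60 = 63.0964405
  hemisphere S, so the sign is −
  Longitude: split at 3 digits → 142° and 47.6054′; 142 + 47.6054/60 = 142.7934233
  hemisphere W, so the sign is −
Point 4:
  φ: split at 2 digits → 01° and 51.6228′; 1 + 51.6228/60 = 1.8603800
  N → positive
  Longitude: degrees = first 3 digits = 179, minutes = 14.667; 179 + 14.667/60 = 179.2444500
  W → negative
Point 5:
  φ: degrees = first 2 digits = 57, minutes = 13.6394; 57 + 13.6394/60 = 57.2273233
  S ⇒ negate
  Lon: split at 3 digits → 000° and 56.7951′; 0 + 56.7951/60 = 0.9465850
  E → positive
Point 6:
  Latitude: degrees = first 2 digits = 71, minutes = 16.653; 71 + 16.653/60 = 71.2775500
  S → negative
  λ: split at 3 digits → 030° and 59.8873′; 30 + 59.8873/60 = 30.9981217
  W → negative

1. -89.672332, 20.838355
2. -79.299583, -63.248783
3. -63.096441, -142.793423
4. 1.860380, -179.244450
5. -57.227323, 0.946585
6. -71.277550, -30.998122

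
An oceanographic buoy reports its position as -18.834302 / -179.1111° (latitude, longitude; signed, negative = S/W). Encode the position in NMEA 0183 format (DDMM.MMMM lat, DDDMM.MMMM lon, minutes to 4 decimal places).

1850.0581,S / 17906.6660,W

Latitude is negative → S; |value| = 18.834302
Lat: fractional part 0.834302 → 50.058120 minutes
Longitude is negative → W; |value| = 179.111100
Lon: minutes = (179.111100 − 179) × 60 = 6.666000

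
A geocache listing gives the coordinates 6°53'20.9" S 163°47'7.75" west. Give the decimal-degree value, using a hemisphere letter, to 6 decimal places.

6.889139° S, 163.785486° W

Latitude: 6° + 53/60 + 20.9/3600 = 6 + 0.883333 + 0.005806 = 6.8891389
Longitude: 163 + 47/60 + 7.75/3600 = 163.7854861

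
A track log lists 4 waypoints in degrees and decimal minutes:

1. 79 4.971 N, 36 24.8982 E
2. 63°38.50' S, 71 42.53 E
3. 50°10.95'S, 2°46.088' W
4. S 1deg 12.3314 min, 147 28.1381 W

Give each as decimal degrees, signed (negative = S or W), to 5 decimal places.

Point 1:
  φ: 79 + 4.971/60 = 79.082850
  N → positive
  λ: 36 + 24.8982/60 = 36.414970
  E → positive
Point 2:
  Lat: 63 + 38.5/60 = 63.641667
  S → negative
  Longitude: 71 + 42.53/60 = 71.708833
  E ⇒ keep positive
Point 3:
  Latitude: 50 + 10.95/60 = 50.182500
  S → negative
  λ: 46.088′ = 0.768133°; total 2.768133
  W → negative
Point 4:
  Latitude: 1 + 12.3314/60 = 1.205523
  S ⇒ negate
  Lon: 147 + 28.1381/60 = 147.468968
  hemisphere W, so the sign is −

1. 79.08285, 36.41497
2. -63.64167, 71.70883
3. -50.18250, -2.76813
4. -1.20552, -147.46897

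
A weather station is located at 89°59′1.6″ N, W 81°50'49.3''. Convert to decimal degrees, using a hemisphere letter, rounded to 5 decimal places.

Lat: 59′ + 1.6″ = 59.02667′; 89 + 59.02667/60 = 89.983778
Lon: 81° + 50/60 + 49.3/3600 = 81 + 0.833333 + 0.013694 = 81.847028

89.98378° N, 81.84703° W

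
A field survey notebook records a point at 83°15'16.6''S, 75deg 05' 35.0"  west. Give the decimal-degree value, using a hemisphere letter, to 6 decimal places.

83.254611° S, 75.093056° W

φ: 83 + 15/60 + 16.6/3600 = 83.2546111
λ: 75° + 5/60 + 35/3600 = 75 + 0.083333 + 0.009722 = 75.0930556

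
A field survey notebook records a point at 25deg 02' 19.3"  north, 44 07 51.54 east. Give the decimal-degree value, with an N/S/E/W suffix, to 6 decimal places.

25.038694° N, 44.130983° E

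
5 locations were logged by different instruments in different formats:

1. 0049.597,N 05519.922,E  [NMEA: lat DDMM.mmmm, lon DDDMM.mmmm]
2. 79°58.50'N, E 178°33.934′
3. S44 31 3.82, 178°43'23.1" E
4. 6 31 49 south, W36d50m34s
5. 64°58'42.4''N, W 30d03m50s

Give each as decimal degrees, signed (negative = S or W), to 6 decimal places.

Point 1:
  Latitude: degrees = first 2 digits = 0, minutes = 49.597; 0 + 49.597/60 = 0.8266167
  N ⇒ keep positive
  λ: split at 3 digits → 055° and 19.922′; 55 + 19.922/60 = 55.3320333
  E ⇒ keep positive
Point 2:
  φ: 79 + 58.5/60 = 79.9750000
  N → positive
  Lon: 33.934′ = 0.565567°; total 178.5655667
  E → positive
Point 3:
  φ: 44 + 31/60 + 3.82/3600 = 44.5177278
  hemisphere S, so the sign is −
  Lon: 43′ + 23.1″ = 43.38500′; 178 + 43.38500/60 = 178.7230833
  E → positive
Point 4:
  φ: 31′ + 49″ = 31.81667′; 6 + 31.81667/60 = 6.5302778
  S ⇒ negate
  Longitude: 36° + 50/60 + 34/3600 = 36 + 0.833333 + 0.009444 = 36.8427778
  W → negative
Point 5:
  Latitude: 58′ + 42.4″ = 58.70667′; 64 + 58.70667/60 = 64.9784444
  N ⇒ keep positive
  Lon: 3′ + 50″ = 3.83333′; 30 + 3.83333/60 = 30.0638889
  W → negative

1. 0.826617, 55.332033
2. 79.975000, 178.565567
3. -44.517728, 178.723083
4. -6.530278, -36.842778
5. 64.978444, -30.063889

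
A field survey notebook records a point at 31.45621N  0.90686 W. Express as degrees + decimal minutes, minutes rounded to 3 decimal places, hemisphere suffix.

31° 27.373′ N, 0° 54.412′ W

Lat: 31° + 0.456210 × 60 = 31° 27.37260′
Longitude: 0° + 0.906860 × 60 = 0° 54.41160′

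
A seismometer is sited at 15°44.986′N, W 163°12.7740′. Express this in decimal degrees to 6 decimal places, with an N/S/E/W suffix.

15.749767° N, 163.212900° W

φ: 44.986′ = 0.749767°; total 15.7497667
Lon: 12.774′ = 0.212900°; total 163.2129000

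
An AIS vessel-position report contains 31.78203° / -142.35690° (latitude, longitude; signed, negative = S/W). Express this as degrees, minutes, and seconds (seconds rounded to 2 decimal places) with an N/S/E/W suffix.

31°46′55.31″ N, 142°21′24.84″ W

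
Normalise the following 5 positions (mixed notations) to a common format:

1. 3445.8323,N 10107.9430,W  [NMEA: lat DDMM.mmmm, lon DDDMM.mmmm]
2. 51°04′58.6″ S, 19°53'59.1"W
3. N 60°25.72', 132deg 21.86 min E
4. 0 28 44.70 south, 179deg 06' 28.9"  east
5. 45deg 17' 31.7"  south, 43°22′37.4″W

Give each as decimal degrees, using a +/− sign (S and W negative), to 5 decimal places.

Point 1:
  φ: degrees = first 2 digits = 34, minutes = 45.8323; 34 + 45.8323/60 = 34.763872
  N → positive
  Lon: degrees = first 3 digits = 101, minutes = 7.943; 101 + 7.943/60 = 101.132383
  W ⇒ negate
Point 2:
  φ: 51 + 4/60 + 58.6/3600 = 51.082944
  S ⇒ negate
  Lon: 19 + 53/60 + 59.1/3600 = 19.899750
  hemisphere W, so the sign is −
Point 3:
  φ: 25.72′ = 0.428667°; total 60.428667
  N ⇒ keep positive
  Lon: 21.86′ = 0.364333°; total 132.364333
  E ⇒ keep positive
Point 4:
  φ: 0° + 28/60 + 44.7/3600 = 0 + 0.466667 + 0.012417 = 0.479083
  S ⇒ negate
  Longitude: 179 + 6/60 + 28.9/3600 = 179.108028
  E → positive
Point 5:
  Latitude: 17′ + 31.7″ = 17.52833′; 45 + 17.52833/60 = 45.292139
  S → negative
  λ: 43 + 22/60 + 37.4/3600 = 43.377056
  W → negative

1. 34.76387, -101.13238
2. -51.08294, -19.89975
3. 60.42867, 132.36433
4. -0.47908, 179.10803
5. -45.29214, -43.37706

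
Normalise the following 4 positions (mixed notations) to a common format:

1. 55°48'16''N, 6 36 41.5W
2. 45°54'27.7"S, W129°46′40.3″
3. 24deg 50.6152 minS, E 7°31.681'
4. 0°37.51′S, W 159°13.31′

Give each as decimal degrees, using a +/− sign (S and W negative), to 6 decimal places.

Point 1:
  φ: 55° + 48/60 + 16/3600 = 55 + 0.800000 + 0.004444 = 55.8044444
  N ⇒ keep positive
  Longitude: 36′ + 41.5″ = 36.69167′; 6 + 36.69167/60 = 6.6115278
  W → negative
Point 2:
  φ: 45° + 54/60 + 27.7/3600 = 45 + 0.900000 + 0.007694 = 45.9076944
  hemisphere S, so the sign is −
  Lon: 129° + 46/60 + 40.3/3600 = 129 + 0.766667 + 0.011194 = 129.7778611
  hemisphere W, so the sign is −
Point 3:
  φ: 50.6152′ = 0.843587°; total 24.8435867
  S ⇒ negate
  λ: 7 + 31.681/60 = 7.5280167
  E ⇒ keep positive
Point 4:
  φ: 37.51′ = 0.625167°; total 0.6251667
  S ⇒ negate
  Longitude: 159 + 13.31/60 = 159.2218333
  W → negative

1. 55.804444, -6.611528
2. -45.907694, -129.777861
3. -24.843587, 7.528017
4. -0.625167, -159.221833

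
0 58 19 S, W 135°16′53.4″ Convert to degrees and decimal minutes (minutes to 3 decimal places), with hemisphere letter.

0° 58.317′ S, 135° 16.890′ W

Latitude: 58 + 19/60 = 58.31667′
λ: 16 + 53.4/60 = 16.89000′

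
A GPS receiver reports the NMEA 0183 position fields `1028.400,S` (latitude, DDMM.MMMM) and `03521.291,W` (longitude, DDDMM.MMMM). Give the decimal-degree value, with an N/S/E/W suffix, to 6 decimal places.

φ: split at 2 digits → 10° and 28.4′; 10 + 28.4/60 = 10.4733333
Longitude: degrees = first 3 digits = 35, minutes = 21.291; 35 + 21.291/60 = 35.3548500

10.473333° S, 35.354850° W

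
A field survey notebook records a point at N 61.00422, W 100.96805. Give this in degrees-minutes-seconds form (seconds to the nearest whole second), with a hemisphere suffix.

61°00′15″ N, 100°58′5″ W

Latitude: whole degrees 61; 0.25320′ → 0′ and 15.19″
Longitude: whole degrees 100; 58.08300′ → 58′ and 4.98″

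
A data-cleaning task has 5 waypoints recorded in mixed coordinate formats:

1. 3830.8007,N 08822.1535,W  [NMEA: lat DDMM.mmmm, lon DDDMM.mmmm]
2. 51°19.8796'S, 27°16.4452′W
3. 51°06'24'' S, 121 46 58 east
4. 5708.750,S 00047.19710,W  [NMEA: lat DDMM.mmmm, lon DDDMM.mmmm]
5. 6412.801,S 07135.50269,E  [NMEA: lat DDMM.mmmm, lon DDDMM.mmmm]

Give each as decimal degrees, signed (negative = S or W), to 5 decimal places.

Point 1:
  Lat: degrees = first 2 digits = 38, minutes = 30.8007; 38 + 30.8007/60 = 38.513345
  N ⇒ keep positive
  λ: split at 3 digits → 088° and 22.1535′; 88 + 22.1535/60 = 88.369225
  W → negative
Point 2:
  φ: 19.8796′ = 0.331327°; total 51.331327
  hemisphere S, so the sign is −
  Lon: 16.4452′ = 0.274087°; total 27.274087
  hemisphere W, so the sign is −
Point 3:
  Lat: 6′ + 24″ = 6.40000′; 51 + 6.40000/60 = 51.106667
  hemisphere S, so the sign is −
  Longitude: 121 + 46/60 + 58/3600 = 121.782778
  E → positive
Point 4:
  Lat: degrees = first 2 digits = 57, minutes = 8.75; 57 + 8.75/60 = 57.145833
  hemisphere S, so the sign is −
  Lon: degrees = first 3 digits = 0, minutes = 47.1971; 0 + 47.1971/60 = 0.786618
  W → negative
Point 5:
  φ: split at 2 digits → 64° and 12.801′; 64 + 12.801/60 = 64.213350
  S ⇒ negate
  λ: degrees = first 3 digits = 71, minutes = 35.50269; 71 + 35.50269/60 = 71.591712
  E → positive

1. 38.51335, -88.36923
2. -51.33133, -27.27409
3. -51.10667, 121.78278
4. -57.14583, -0.78662
5. -64.21335, 71.59171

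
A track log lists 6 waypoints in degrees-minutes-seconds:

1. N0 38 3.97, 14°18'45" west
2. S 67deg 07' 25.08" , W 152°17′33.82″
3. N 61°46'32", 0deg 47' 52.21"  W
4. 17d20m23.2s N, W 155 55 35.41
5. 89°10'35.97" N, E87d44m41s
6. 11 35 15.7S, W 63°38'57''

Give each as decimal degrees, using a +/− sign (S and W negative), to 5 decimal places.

1. 0.63444, -14.31250
2. -67.12363, -152.29273
3. 61.77556, -0.79784
4. 17.33978, -155.92650
5. 89.17666, 87.74472
6. -11.58769, -63.64917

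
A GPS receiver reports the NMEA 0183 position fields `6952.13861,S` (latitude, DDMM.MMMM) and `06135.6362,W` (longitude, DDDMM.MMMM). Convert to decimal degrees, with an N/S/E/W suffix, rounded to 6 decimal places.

69.868977° S, 61.593937° W

φ: split at 2 digits → 69° and 52.13861′; 69 + 52.13861/60 = 69.8689768
λ: degrees = first 3 digits = 61, minutes = 35.6362; 61 + 35.6362/60 = 61.5939367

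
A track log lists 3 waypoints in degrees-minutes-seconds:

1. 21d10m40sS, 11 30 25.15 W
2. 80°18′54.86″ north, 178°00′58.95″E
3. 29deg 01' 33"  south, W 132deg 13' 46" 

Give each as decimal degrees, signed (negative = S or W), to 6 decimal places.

1. -21.177778, -11.506986
2. 80.315239, 178.016375
3. -29.025833, -132.229444

Point 1:
  Latitude: 10′ + 40″ = 10.66667′; 21 + 10.66667/60 = 21.1777778
  hemisphere S, so the sign is −
  λ: 30′ + 25.15″ = 30.41917′; 11 + 30.41917/60 = 11.5069861
  hemisphere W, so the sign is −
Point 2:
  φ: 80° + 18/60 + 54.86/3600 = 80 + 0.300000 + 0.015239 = 80.3152389
  N ⇒ keep positive
  Lon: 0′ + 58.95″ = 0.98250′; 178 + 0.98250/60 = 178.0163750
  E ⇒ keep positive
Point 3:
  φ: 29° + 1/60 + 33/3600 = 29 + 0.016667 + 0.009167 = 29.0258333
  hemisphere S, so the sign is −
  λ: 132 + 13/60 + 46/3600 = 132.2294444
  hemisphere W, so the sign is −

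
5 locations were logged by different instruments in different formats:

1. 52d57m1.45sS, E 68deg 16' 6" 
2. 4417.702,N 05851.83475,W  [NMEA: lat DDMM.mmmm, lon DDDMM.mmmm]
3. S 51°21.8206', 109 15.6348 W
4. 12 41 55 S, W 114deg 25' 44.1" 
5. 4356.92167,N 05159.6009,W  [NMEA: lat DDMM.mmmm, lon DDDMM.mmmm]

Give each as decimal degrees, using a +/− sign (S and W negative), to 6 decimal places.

1. -52.950403, 68.268333
2. 44.295033, -58.863913
3. -51.363677, -109.260580
4. -12.698611, -114.428917
5. 43.948695, -51.993348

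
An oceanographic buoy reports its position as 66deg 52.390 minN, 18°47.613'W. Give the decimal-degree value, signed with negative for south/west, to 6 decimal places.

φ: 66 + 52.39/60 = 66.8731667
N → positive
Lon: 18 + 47.613/60 = 18.7935500
W ⇒ negate

66.873167, -18.793550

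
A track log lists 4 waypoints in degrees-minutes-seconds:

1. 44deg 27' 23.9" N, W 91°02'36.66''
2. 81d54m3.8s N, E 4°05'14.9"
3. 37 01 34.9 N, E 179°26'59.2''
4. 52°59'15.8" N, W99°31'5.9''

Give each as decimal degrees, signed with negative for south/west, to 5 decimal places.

1. 44.45664, -91.04352
2. 81.90106, 4.08747
3. 37.02636, 179.44978
4. 52.98772, -99.51831

Point 1:
  φ: 27′ + 23.9″ = 27.39833′; 44 + 27.39833/60 = 44.456639
  N → positive
  Lon: 91° + 2/60 + 36.66/3600 = 91 + 0.033333 + 0.010183 = 91.043517
  hemisphere W, so the sign is −
Point 2:
  Latitude: 81 + 54/60 + 3.8/3600 = 81.901056
  N ⇒ keep positive
  λ: 4 + 5/60 + 14.9/3600 = 4.087472
  E ⇒ keep positive
Point 3:
  φ: 37° + 1/60 + 34.9/3600 = 37 + 0.016667 + 0.009694 = 37.026361
  N → positive
  Longitude: 26′ + 59.2″ = 26.98667′; 179 + 26.98667/60 = 179.449778
  E ⇒ keep positive
Point 4:
  φ: 52° + 59/60 + 15.8/3600 = 52 + 0.983333 + 0.004389 = 52.987722
  N → positive
  Longitude: 31′ + 5.9″ = 31.09833′; 99 + 31.09833/60 = 99.518306
  W → negative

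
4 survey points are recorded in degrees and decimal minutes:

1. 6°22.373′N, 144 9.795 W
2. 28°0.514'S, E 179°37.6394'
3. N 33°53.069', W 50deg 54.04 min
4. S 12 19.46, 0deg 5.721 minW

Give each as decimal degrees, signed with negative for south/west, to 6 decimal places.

Point 1:
  φ: 22.373′ = 0.372883°; total 6.3728833
  N → positive
  Lon: 144 + 9.795/60 = 144.1632500
  W → negative
Point 2:
  Latitude: 28 + 0.514/60 = 28.0085667
  hemisphere S, so the sign is −
  λ: 37.6394′ = 0.627323°; total 179.6273233
  E ⇒ keep positive
Point 3:
  φ: 33 + 53.069/60 = 33.8844833
  N → positive
  Longitude: 54.04′ = 0.900667°; total 50.9006667
  W → negative
Point 4:
  Latitude: 19.46′ = 0.324333°; total 12.3243333
  hemisphere S, so the sign is −
  Lon: 0 + 5.721/60 = 0.0953500
  W → negative

1. 6.372883, -144.163250
2. -28.008567, 179.627323
3. 33.884483, -50.900667
4. -12.324333, -0.095350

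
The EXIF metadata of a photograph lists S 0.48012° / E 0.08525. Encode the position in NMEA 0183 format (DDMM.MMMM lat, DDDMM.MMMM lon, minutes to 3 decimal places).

0028.807,S / 00005.115,E

φ: 0° + 0.480120 × 60 = 0° 28.80720′
Longitude: minutes = (0.085250 − 0) × 60 = 5.11500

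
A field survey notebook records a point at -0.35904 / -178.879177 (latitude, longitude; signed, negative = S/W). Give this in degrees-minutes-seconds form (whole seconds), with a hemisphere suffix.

0°21′33″ S, 178°52′45″ W

Latitude is negative → S; |value| = 0.359040
Latitude: 0.359040° → 21.54240′; 0.54240 × 60 = 32.54″
Longitude is negative → W; |value| = 178.879177
λ: 0.879177° → 52.75062′; 0.75062 × 60 = 45.04″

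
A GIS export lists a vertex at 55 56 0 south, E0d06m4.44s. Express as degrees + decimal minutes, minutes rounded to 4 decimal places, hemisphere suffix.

Latitude: seconds/60 = 0.00000; minutes = 56 + 0.00000 = 56.000000
λ: 6 + 4.44/60 = 6.074000′

55° 56.0000′ S, 0° 6.0740′ E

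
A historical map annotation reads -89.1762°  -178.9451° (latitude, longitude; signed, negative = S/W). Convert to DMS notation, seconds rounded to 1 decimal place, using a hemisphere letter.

89°10′34.3″ S, 178°56′42.4″ W

Latitude is negative → S; |value| = 89.176200
Lat: 0.176200 × 60 = 10.57200′ → 10′, remainder × 60 = 34.320″
Longitude is negative → W; |value| = 178.945100
λ: 0.945100 × 60 = 56.70600′ → 56′, remainder × 60 = 42.360″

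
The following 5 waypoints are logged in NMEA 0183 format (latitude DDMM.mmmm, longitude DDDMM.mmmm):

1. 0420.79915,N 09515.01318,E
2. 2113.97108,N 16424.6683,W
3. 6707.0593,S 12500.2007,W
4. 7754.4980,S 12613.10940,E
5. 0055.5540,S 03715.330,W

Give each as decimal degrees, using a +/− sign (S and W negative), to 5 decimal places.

Point 1:
  Latitude: split at 2 digits → 04° and 20.79915′; 4 + 20.79915/60 = 4.346653
  N ⇒ keep positive
  Longitude: degrees = first 3 digits = 95, minutes = 15.01318; 95 + 15.01318/60 = 95.250220
  E ⇒ keep positive
Point 2:
  Latitude: split at 2 digits → 21° and 13.97108′; 21 + 13.97108/60 = 21.232851
  N ⇒ keep positive
  Longitude: split at 3 digits → 164° and 24.6683′; 164 + 24.6683/60 = 164.411138
  W → negative
Point 3:
  Lat: degrees = first 2 digits = 67, minutes = 7.0593; 67 + 7.0593/60 = 67.117655
  hemisphere S, so the sign is −
  Lon: degrees = first 3 digits = 125, minutes = 0.2007; 125 + 0.2007/60 = 125.003345
  W ⇒ negate
Point 4:
  φ: split at 2 digits → 77° and 54.498′; 77 + 54.498/60 = 77.908300
  S ⇒ negate
  Lon: split at 3 digits → 126° and 13.1094′; 126 + 13.1094/60 = 126.218490
  E ⇒ keep positive
Point 5:
  Latitude: split at 2 digits → 00° and 55.554′; 0 + 55.554/60 = 0.925900
  S → negative
  Lon: split at 3 digits → 037° and 15.33′; 37 + 15.33/60 = 37.255500
  W ⇒ negate

1. 4.34665, 95.25022
2. 21.23285, -164.41114
3. -67.11766, -125.00335
4. -77.90830, 126.21849
5. -0.92590, -37.25550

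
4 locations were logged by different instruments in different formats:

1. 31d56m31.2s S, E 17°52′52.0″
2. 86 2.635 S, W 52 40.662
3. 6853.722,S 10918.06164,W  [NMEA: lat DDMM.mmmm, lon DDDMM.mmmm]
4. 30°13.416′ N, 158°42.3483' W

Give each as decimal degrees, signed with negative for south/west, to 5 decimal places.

1. -31.94200, 17.88111
2. -86.04392, -52.67770
3. -68.89537, -109.30103
4. 30.22360, -158.70581

Point 1:
  φ: 56′ + 31.2″ = 56.52000′; 31 + 56.52000/60 = 31.942000
  S ⇒ negate
  λ: 17 + 52/60 + 52/3600 = 17.881111
  E ⇒ keep positive
Point 2:
  Lat: 86 + 2.635/60 = 86.043917
  S → negative
  Lon: 52 + 40.662/60 = 52.677700
  W ⇒ negate
Point 3:
  φ: split at 2 digits → 68° and 53.722′; 68 + 53.722/60 = 68.895367
  S → negative
  Lon: split at 3 digits → 109° and 18.06164′; 109 + 18.06164/60 = 109.301027
  hemisphere W, so the sign is −
Point 4:
  Lat: 13.416′ = 0.223600°; total 30.223600
  N → positive
  Lon: 42.3483′ = 0.705805°; total 158.705805
  W → negative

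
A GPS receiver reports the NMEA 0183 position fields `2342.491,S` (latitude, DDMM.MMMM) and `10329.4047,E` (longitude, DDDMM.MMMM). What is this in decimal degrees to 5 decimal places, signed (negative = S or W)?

-23.70818, 103.49008

Latitude: split at 2 digits → 23° and 42.491′; 23 + 42.491/60 = 23.708183
hemisphere S, so the sign is −
Longitude: split at 3 digits → 103° and 29.4047′; 103 + 29.4047/60 = 103.490078
E ⇒ keep positive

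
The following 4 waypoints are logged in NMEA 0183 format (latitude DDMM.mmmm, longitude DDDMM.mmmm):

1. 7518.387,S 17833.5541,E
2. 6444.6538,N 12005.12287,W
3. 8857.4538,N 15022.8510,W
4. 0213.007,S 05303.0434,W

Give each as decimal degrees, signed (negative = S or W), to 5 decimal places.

Point 1:
  Lat: degrees = first 2 digits = 75, minutes = 18.387; 75 + 18.387/60 = 75.306450
  S ⇒ negate
  Lon: degrees = first 3 digits = 178, minutes = 33.5541; 178 + 33.5541/60 = 178.559235
  E ⇒ keep positive
Point 2:
  φ: degrees = first 2 digits = 64, minutes = 44.6538; 64 + 44.6538/60 = 64.744230
  N ⇒ keep positive
  Longitude: split at 3 digits → 120° and 5.12287′; 120 + 5.12287/60 = 120.085381
  W → negative
Point 3:
  Latitude: degrees = first 2 digits = 88, minutes = 57.4538; 88 + 57.4538/60 = 88.957563
  N → positive
  λ: degrees = first 3 digits = 150, minutes = 22.851; 150 + 22.851/60 = 150.380850
  W ⇒ negate
Point 4:
  Lat: degrees = first 2 digits = 2, minutes = 13.007; 2 + 13.007/60 = 2.216783
  S ⇒ negate
  Lon: degrees = first 3 digits = 53, minutes = 3.0434; 53 + 3.0434/60 = 53.050723
  W ⇒ negate

1. -75.30645, 178.55924
2. 64.74423, -120.08538
3. 88.95756, -150.38085
4. -2.21678, -53.05072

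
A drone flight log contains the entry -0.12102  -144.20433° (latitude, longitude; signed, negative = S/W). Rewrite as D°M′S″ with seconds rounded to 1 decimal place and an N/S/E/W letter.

Latitude is negative → S; |value| = 0.121020
φ: 0.121020 × 60 = 7.26120′ → 7′, remainder × 60 = 15.672″
Longitude is negative → W; |value| = 144.204330
Lon: 0.204330° → 12.25980′; 0.25980 × 60 = 15.588″

0°07′15.7″ S, 144°12′15.6″ W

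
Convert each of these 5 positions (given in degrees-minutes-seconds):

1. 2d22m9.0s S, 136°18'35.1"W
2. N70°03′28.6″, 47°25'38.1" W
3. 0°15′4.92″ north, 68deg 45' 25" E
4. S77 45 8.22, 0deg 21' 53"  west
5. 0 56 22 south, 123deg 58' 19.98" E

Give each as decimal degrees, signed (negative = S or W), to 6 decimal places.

Point 1:
  Latitude: 22′ + 9″ = 22.15000′; 2 + 22.15000/60 = 2.3691667
  hemisphere S, so the sign is −
  λ: 18′ + 35.1″ = 18.58500′; 136 + 18.58500/60 = 136.3097500
  W → negative
Point 2:
  Lat: 3′ + 28.6″ = 3.47667′; 70 + 3.47667/60 = 70.0579444
  N → positive
  Lon: 47° + 25/60 + 38.1/3600 = 47 + 0.416667 + 0.010583 = 47.4272500
  hemisphere W, so the sign is −
Point 3:
  Latitude: 0° + 15/60 + 4.92/3600 = 0 + 0.250000 + 0.001367 = 0.2513667
  N ⇒ keep positive
  Lon: 68 + 45/60 + 25/3600 = 68.7569444
  E → positive
Point 4:
  Lat: 45′ + 8.22″ = 45.13700′; 77 + 45.13700/60 = 77.7522833
  S → negative
  Lon: 0° + 21/60 + 53/3600 = 0 + 0.350000 + 0.014722 = 0.3647222
  W → negative
Point 5:
  φ: 56′ + 22″ = 56.36667′; 0 + 56.36667/60 = 0.9394444
  S ⇒ negate
  Lon: 58′ + 19.98″ = 58.33300′; 123 + 58.33300/60 = 123.9722167
  E ⇒ keep positive

1. -2.369167, -136.309750
2. 70.057944, -47.427250
3. 0.251367, 68.756944
4. -77.752283, -0.364722
5. -0.939444, 123.972217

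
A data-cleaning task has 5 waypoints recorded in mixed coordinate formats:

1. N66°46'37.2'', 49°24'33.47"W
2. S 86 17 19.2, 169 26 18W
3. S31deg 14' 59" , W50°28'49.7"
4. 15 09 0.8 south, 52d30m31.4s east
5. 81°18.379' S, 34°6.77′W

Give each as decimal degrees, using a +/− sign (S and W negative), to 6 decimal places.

Point 1:
  φ: 46′ + 37.2″ = 46.62000′; 66 + 46.62000/60 = 66.7770000
  N ⇒ keep positive
  Lon: 24′ + 33.47″ = 24.55783′; 49 + 24.55783/60 = 49.4092972
  hemisphere W, so the sign is −
Point 2:
  Latitude: 86° + 17/60 + 19.2/3600 = 86 + 0.283333 + 0.005333 = 86.2886667
  hemisphere S, so the sign is −
  Longitude: 169 + 26/60 + 18/3600 = 169.4383333
  hemisphere W, so the sign is −
Point 3:
  Latitude: 14′ + 59″ = 14.98333′; 31 + 14.98333/60 = 31.2497222
  S ⇒ negate
  Longitude: 28′ + 49.7″ = 28.82833′; 50 + 28.82833/60 = 50.4804722
  hemisphere W, so the sign is −
Point 4:
  Latitude: 15° + 9/60 + 0.8/3600 = 15 + 0.150000 + 0.000222 = 15.1502222
  hemisphere S, so the sign is −
  Longitude: 30′ + 31.4″ = 30.52333′; 52 + 30.52333/60 = 52.5087222
  E ⇒ keep positive
Point 5:
  Latitude: 18.379′ = 0.306317°; total 81.3063167
  S → negative
  λ: 6.77′ = 0.112833°; total 34.1128333
  W ⇒ negate

1. 66.777000, -49.409297
2. -86.288667, -169.438333
3. -31.249722, -50.480472
4. -15.150222, 52.508722
5. -81.306317, -34.112833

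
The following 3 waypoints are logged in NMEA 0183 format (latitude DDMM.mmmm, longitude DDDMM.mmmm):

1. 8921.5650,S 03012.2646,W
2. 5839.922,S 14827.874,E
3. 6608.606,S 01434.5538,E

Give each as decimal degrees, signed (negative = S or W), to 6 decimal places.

Point 1:
  Lat: split at 2 digits → 89° and 21.565′; 89 + 21.565/60 = 89.3594167
  S → negative
  Lon: split at 3 digits → 030° and 12.2646′; 30 + 12.2646/60 = 30.2044100
  hemisphere W, so the sign is −
Point 2:
  φ: degrees = first 2 digits = 58, minutes = 39.922; 58 + 39.922/60 = 58.6653667
  S → negative
  Longitude: split at 3 digits → 148° and 27.874′; 148 + 27.874/60 = 148.4645667
  E → positive
Point 3:
  φ: degrees = first 2 digits = 66, minutes = 8.606; 66 + 8.606/60 = 66.1434333
  S → negative
  Lon: degrees = first 3 digits = 14, minutes = 34.5538; 14 + 34.5538/60 = 14.5758967
  E → positive

1. -89.359417, -30.204410
2. -58.665367, 148.464567
3. -66.143433, 14.575897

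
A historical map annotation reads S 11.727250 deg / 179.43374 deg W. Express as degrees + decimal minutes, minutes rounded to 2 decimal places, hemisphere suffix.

φ: fractional part 0.727250 → 43.6350 minutes
Lon: minutes = (179.433740 − 179) × 60 = 26.0244

11° 43.64′ S, 179° 26.02′ W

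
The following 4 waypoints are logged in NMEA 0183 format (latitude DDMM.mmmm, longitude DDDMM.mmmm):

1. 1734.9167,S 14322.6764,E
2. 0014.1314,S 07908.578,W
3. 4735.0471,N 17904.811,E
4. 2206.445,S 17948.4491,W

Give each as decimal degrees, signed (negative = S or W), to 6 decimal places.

1. -17.581945, 143.377940
2. -0.235523, -79.142967
3. 47.584118, 179.080183
4. -22.107417, -179.807485

Point 1:
  φ: split at 2 digits → 17° and 34.9167′; 17 + 34.9167/60 = 17.5819450
  S ⇒ negate
  Longitude: degrees = first 3 digits = 143, minutes = 22.6764; 143 + 22.6764/60 = 143.3779400
  E → positive
Point 2:
  φ: degrees = first 2 digits = 0, minutes = 14.1314; 0 + 14.1314/60 = 0.2355233
  hemisphere S, so the sign is −
  λ: degrees = first 3 digits = 79, minutes = 8.578; 79 + 8.578/60 = 79.1429667
  W ⇒ negate
Point 3:
  Lat: split at 2 digits → 47° and 35.0471′; 47 + 35.0471/60 = 47.5841183
  N → positive
  λ: split at 3 digits → 179° and 4.811′; 179 + 4.811/60 = 179.0801833
  E → positive
Point 4:
  Lat: split at 2 digits → 22° and 6.445′; 22 + 6.445/60 = 22.1074167
  hemisphere S, so the sign is −
  Longitude: split at 3 digits → 179° and 48.4491′; 179 + 48.4491/60 = 179.8074850
  W ⇒ negate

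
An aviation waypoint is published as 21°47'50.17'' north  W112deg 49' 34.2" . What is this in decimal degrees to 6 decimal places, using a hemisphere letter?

21.797269° N, 112.826167° W

φ: 21 + 47/60 + 50.17/3600 = 21.7972694
λ: 49′ + 34.2″ = 49.57000′; 112 + 49.57000/60 = 112.8261667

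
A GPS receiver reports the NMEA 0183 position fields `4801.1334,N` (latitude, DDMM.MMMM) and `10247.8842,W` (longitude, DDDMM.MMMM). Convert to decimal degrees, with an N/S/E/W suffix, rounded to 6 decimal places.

48.018890° N, 102.798070° W

Latitude: degrees = first 2 digits = 48, minutes = 1.1334; 48 + 1.1334/60 = 48.0188900
λ: split at 3 digits → 102° and 47.8842′; 102 + 47.8842/60 = 102.7980700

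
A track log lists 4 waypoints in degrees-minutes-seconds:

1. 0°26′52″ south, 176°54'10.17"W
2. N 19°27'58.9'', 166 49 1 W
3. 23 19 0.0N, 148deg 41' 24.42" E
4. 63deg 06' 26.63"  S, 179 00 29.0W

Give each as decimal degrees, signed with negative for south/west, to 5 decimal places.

Point 1:
  Latitude: 0° + 26/60 + 52/3600 = 0 + 0.433333 + 0.014444 = 0.447778
  hemisphere S, so the sign is −
  λ: 176° + 54/60 + 10.17/3600 = 176 + 0.900000 + 0.002825 = 176.902825
  hemisphere W, so the sign is −
Point 2:
  Latitude: 19 + 27/60 + 58.9/3600 = 19.466361
  N → positive
  Lon: 49′ + 1″ = 49.01667′; 166 + 49.01667/60 = 166.816944
  hemisphere W, so the sign is −
Point 3:
  Lat: 23 + 19/60 + 0/3600 = 23.316667
  N → positive
  Longitude: 148 + 41/60 + 24.42/3600 = 148.690117
  E → positive
Point 4:
  φ: 63 + 6/60 + 26.63/3600 = 63.107397
  S ⇒ negate
  Lon: 0′ + 29″ = 0.48333′; 179 + 0.48333/60 = 179.008056
  W → negative

1. -0.44778, -176.90283
2. 19.46636, -166.81694
3. 23.31667, 148.69012
4. -63.10740, -179.00806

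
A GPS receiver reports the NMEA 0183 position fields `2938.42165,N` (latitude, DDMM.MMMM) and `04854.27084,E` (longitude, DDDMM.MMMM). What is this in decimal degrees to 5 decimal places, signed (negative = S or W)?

Latitude: split at 2 digits → 29° and 38.42165′; 29 + 38.42165/60 = 29.640361
N ⇒ keep positive
Lon: split at 3 digits → 048° and 54.27084′; 48 + 54.27084/60 = 48.904514
E ⇒ keep positive

29.64036, 48.90451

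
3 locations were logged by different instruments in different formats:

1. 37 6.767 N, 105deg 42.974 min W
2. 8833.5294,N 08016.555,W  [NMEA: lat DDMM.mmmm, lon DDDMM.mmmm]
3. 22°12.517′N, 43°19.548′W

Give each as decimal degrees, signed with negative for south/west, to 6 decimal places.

Point 1:
  Latitude: 6.767′ = 0.112783°; total 37.1127833
  N → positive
  Longitude: 42.974′ = 0.716233°; total 105.7162333
  W → negative
Point 2:
  Latitude: degrees = first 2 digits = 88, minutes = 33.5294; 88 + 33.5294/60 = 88.5588233
  N → positive
  λ: degrees = first 3 digits = 80, minutes = 16.555; 80 + 16.555/60 = 80.2759167
  W → negative
Point 3:
  Latitude: 22 + 12.517/60 = 22.2086167
  N → positive
  Longitude: 43 + 19.548/60 = 43.3258000
  hemisphere W, so the sign is −

1. 37.112783, -105.716233
2. 88.558823, -80.275917
3. 22.208617, -43.325800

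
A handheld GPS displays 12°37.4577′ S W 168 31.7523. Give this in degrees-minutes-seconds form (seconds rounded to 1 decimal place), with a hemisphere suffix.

12°37′27.5″ S, 168°31′45.1″ W

φ: fractional minutes 0.45770 × 60 = 27.462″
λ: fractional minutes 0.75230 × 60 = 45.138″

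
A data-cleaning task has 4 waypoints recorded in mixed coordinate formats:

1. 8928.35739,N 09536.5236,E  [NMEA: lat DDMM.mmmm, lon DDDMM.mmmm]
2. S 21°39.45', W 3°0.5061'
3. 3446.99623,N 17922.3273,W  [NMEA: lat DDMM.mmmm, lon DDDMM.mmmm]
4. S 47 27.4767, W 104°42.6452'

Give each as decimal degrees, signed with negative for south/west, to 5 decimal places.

Point 1:
  Latitude: split at 2 digits → 89° and 28.35739′; 89 + 28.35739/60 = 89.472623
  N → positive
  Lon: degrees = first 3 digits = 95, minutes = 36.5236; 95 + 36.5236/60 = 95.608727
  E → positive
Point 2:
  φ: 39.45′ = 0.657500°; total 21.657500
  S ⇒ negate
  Lon: 0.5061′ = 0.008435°; total 3.008435
  W ⇒ negate
Point 3:
  φ: split at 2 digits → 34° and 46.99623′; 34 + 46.99623/60 = 34.783271
  N ⇒ keep positive
  Lon: degrees = first 3 digits = 179, minutes = 22.3273; 179 + 22.3273/60 = 179.372122
  W ⇒ negate
Point 4:
  Latitude: 47 + 27.4767/60 = 47.457945
  hemisphere S, so the sign is −
  Lon: 42.6452′ = 0.710753°; total 104.710753
  hemisphere W, so the sign is −

1. 89.47262, 95.60873
2. -21.65750, -3.00844
3. 34.78327, -179.37212
4. -47.45795, -104.71075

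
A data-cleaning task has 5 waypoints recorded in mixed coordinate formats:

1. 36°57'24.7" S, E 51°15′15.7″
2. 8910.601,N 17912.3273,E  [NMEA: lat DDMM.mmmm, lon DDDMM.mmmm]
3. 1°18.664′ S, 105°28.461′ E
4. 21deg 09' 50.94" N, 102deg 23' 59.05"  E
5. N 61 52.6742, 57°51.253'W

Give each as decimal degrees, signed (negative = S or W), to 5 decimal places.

1. -36.95686, 51.25436
2. 89.17668, 179.20546
3. -1.31107, 105.47435
4. 21.16415, 102.39974
5. 61.87790, -57.85422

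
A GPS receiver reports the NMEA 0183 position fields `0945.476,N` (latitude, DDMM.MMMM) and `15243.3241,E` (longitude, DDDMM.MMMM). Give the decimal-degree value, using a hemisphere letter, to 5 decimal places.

Latitude: degrees = first 2 digits = 9, minutes = 45.476; 9 + 45.476/60 = 9.757933
Lon: degrees = first 3 digits = 152, minutes = 43.3241; 152 + 43.3241/60 = 152.722068

9.75793° N, 152.72207° E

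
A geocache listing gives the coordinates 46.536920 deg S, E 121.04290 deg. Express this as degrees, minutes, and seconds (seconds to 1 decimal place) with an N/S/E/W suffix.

Latitude: whole degrees 46; 32.21520′ → 32′ and 12.912″
Lon: whole degrees 121; 2.57400′ → 2′ and 34.440″

46°32′12.9″ S, 121°02′34.4″ E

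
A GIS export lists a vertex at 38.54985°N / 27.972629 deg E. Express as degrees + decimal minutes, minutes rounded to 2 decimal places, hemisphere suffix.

Lat: minutes = (38.549850 − 38) × 60 = 32.9910
λ: fractional part 0.972629 → 58.3577 minutes

38° 32.99′ N, 27° 58.36′ E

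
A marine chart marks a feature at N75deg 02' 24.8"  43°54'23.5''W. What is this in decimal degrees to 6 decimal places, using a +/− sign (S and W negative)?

75.040222, -43.906528

Lat: 75 + 2/60 + 24.8/3600 = 75.0402222
N → positive
λ: 43° + 54/60 + 23.5/3600 = 43 + 0.900000 + 0.006528 = 43.9065278
W → negative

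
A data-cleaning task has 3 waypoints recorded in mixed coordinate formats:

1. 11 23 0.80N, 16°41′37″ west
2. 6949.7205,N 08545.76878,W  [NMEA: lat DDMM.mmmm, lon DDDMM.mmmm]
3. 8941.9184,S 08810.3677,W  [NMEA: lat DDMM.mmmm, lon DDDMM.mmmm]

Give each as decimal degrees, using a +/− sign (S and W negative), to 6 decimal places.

Point 1:
  φ: 23′ + 0.8″ = 23.01333′; 11 + 23.01333/60 = 11.3835556
  N → positive
  Longitude: 16° + 41/60 + 37/3600 = 16 + 0.683333 + 0.010278 = 16.6936111
  W → negative
Point 2:
  Lat: split at 2 digits → 69° and 49.7205′; 69 + 49.7205/60 = 69.8286750
  N ⇒ keep positive
  Lon: degrees = first 3 digits = 85, minutes = 45.76878; 85 + 45.76878/60 = 85.7628130
  W ⇒ negate
Point 3:
  Lat: split at 2 digits → 89° and 41.9184′; 89 + 41.9184/60 = 89.6986400
  hemisphere S, so the sign is −
  Longitude: split at 3 digits → 088° and 10.3677′; 88 + 10.3677/60 = 88.1727950
  W → negative

1. 11.383556, -16.693611
2. 69.828675, -85.762813
3. -89.698640, -88.172795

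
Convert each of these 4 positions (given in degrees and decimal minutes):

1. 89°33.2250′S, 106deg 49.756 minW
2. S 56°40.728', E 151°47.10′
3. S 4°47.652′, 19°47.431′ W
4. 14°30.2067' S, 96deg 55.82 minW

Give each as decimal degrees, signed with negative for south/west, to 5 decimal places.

Point 1:
  φ: 33.225′ = 0.553750°; total 89.553750
  hemisphere S, so the sign is −
  Lon: 106 + 49.756/60 = 106.829267
  W ⇒ negate
Point 2:
  Lat: 40.728′ = 0.678800°; total 56.678800
  S → negative
  λ: 151 + 47.1/60 = 151.785000
  E → positive
Point 3:
  Lat: 47.652′ = 0.794200°; total 4.794200
  S → negative
  Longitude: 19 + 47.431/60 = 19.790517
  W ⇒ negate
Point 4:
  Latitude: 14 + 30.2067/60 = 14.503445
  S → negative
  Longitude: 55.82′ = 0.930333°; total 96.930333
  hemisphere W, so the sign is −

1. -89.55375, -106.82927
2. -56.67880, 151.78500
3. -4.79420, -19.79052
4. -14.50345, -96.93033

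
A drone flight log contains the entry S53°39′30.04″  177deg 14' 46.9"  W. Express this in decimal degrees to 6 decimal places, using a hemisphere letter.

φ: 53 + 39/60 + 30.04/3600 = 53.6583444
Lon: 177 + 14/60 + 46.9/3600 = 177.2463611

53.658344° S, 177.246361° W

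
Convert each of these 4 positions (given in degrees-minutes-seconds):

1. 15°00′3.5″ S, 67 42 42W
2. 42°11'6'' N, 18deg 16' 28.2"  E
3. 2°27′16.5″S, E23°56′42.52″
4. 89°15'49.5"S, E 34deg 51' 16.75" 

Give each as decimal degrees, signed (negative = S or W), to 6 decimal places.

1. -15.000972, -67.711667
2. 42.185000, 18.274500
3. -2.454583, 23.945144
4. -89.263750, 34.854653

Point 1:
  φ: 0′ + 3.5″ = 0.05833′; 15 + 0.05833/60 = 15.0009722
  hemisphere S, so the sign is −
  Longitude: 42′ + 42″ = 42.70000′; 67 + 42.70000/60 = 67.7116667
  hemisphere W, so the sign is −
Point 2:
  Latitude: 42 + 11/60 + 6/3600 = 42.1850000
  N → positive
  Longitude: 16′ + 28.2″ = 16.47000′; 18 + 16.47000/60 = 18.2745000
  E → positive
Point 3:
  φ: 27′ + 16.5″ = 27.27500′; 2 + 27.27500/60 = 2.4545833
  S → negative
  λ: 56′ + 42.52″ = 56.70867′; 23 + 56.70867/60 = 23.9451444
  E → positive
Point 4:
  Lat: 15′ + 49.5″ = 15.82500′; 89 + 15.82500/60 = 89.2637500
  S → negative
  Longitude: 51′ + 16.75″ = 51.27917′; 34 + 51.27917/60 = 34.8546528
  E → positive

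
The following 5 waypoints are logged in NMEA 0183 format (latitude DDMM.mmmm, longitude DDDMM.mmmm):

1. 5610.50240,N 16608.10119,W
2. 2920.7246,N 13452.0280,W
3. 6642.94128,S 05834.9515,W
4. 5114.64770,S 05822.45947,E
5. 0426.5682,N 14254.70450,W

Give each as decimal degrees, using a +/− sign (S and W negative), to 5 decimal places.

1. 56.17504, -166.13502
2. 29.34541, -134.86713
3. -66.71569, -58.58253
4. -51.24413, 58.37432
5. 4.44280, -142.91174

Point 1:
  φ: split at 2 digits → 56° and 10.5024′; 56 + 10.5024/60 = 56.175040
  N → positive
  λ: split at 3 digits → 166° and 8.10119′; 166 + 8.10119/60 = 166.135020
  W → negative
Point 2:
  φ: split at 2 digits → 29° and 20.7246′; 29 + 20.7246/60 = 29.345410
  N → positive
  Longitude: degrees = first 3 digits = 134, minutes = 52.028; 134 + 52.028/60 = 134.867133
  W ⇒ negate
Point 3:
  Latitude: split at 2 digits → 66° and 42.94128′; 66 + 42.94128/60 = 66.715688
  hemisphere S, so the sign is −
  Lon: degrees = first 3 digits = 58, minutes = 34.9515; 58 + 34.9515/60 = 58.582525
  hemisphere W, so the sign is −
Point 4:
  φ: split at 2 digits → 51° and 14.6477′; 51 + 14.6477/60 = 51.244128
  S → negative
  Longitude: degrees = first 3 digits = 58, minutes = 22.45947; 58 + 22.45947/60 = 58.374325
  E ⇒ keep positive
Point 5:
  φ: split at 2 digits → 04° and 26.5682′; 4 + 26.5682/60 = 4.442803
  N → positive
  Longitude: degrees = first 3 digits = 142, minutes = 54.7045; 142 + 54.7045/60 = 142.911742
  W → negative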